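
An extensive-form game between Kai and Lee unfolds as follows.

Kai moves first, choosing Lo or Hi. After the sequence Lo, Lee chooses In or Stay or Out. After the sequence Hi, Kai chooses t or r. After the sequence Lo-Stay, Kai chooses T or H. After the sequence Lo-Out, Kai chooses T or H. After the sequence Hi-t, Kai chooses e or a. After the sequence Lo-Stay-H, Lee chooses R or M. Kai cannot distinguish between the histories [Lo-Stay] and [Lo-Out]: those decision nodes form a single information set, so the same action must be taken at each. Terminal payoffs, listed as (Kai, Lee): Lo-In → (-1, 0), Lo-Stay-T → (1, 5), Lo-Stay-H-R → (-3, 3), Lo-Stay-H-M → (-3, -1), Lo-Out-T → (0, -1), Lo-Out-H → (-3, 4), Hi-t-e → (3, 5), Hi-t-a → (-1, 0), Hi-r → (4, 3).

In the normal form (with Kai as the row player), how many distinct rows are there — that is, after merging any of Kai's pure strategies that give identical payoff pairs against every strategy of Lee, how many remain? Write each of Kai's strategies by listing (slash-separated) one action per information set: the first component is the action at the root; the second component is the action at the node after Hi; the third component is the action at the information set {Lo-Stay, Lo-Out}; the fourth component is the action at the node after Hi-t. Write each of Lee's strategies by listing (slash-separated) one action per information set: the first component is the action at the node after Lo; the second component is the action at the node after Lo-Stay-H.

5

Kai has 16 pure strategies: Lo/t/T/e, Lo/t/T/a, Lo/t/H/e, Lo/t/H/a, Lo/r/T/e, Lo/r/T/a, Lo/r/H/e, Lo/r/H/a, Hi/t/T/e, Hi/t/T/a, Hi/t/H/e, Hi/t/H/a, Hi/r/T/e, Hi/r/T/a, Hi/r/H/e, Hi/r/H/a. Columns: In/R, In/M, Stay/R, Stay/M, Out/R, Out/M.
{Lo/t/T/e, Lo/t/T/a, Lo/r/T/e, Lo/r/T/a} → row (-1,0) (-1,0) (1,5) (1,5) (0,-1) (0,-1)
{Lo/t/H/e, Lo/t/H/a, Lo/r/H/e, Lo/r/H/a} → row (-1,0) (-1,0) (-3,3) (-3,-1) (-3,4) (-3,4)
{Hi/t/T/e, Hi/t/H/e} → row (3,5) (3,5) (3,5) (3,5) (3,5) (3,5)
{Hi/t/T/a, Hi/t/H/a} → row (-1,0) (-1,0) (-1,0) (-1,0) (-1,0) (-1,0)
{Hi/r/T/e, Hi/r/T/a, Hi/r/H/e, Hi/r/H/a} → row (4,3) (4,3) (4,3) (4,3) (4,3) (4,3)
That's 5 distinct rows out of 16 strategies.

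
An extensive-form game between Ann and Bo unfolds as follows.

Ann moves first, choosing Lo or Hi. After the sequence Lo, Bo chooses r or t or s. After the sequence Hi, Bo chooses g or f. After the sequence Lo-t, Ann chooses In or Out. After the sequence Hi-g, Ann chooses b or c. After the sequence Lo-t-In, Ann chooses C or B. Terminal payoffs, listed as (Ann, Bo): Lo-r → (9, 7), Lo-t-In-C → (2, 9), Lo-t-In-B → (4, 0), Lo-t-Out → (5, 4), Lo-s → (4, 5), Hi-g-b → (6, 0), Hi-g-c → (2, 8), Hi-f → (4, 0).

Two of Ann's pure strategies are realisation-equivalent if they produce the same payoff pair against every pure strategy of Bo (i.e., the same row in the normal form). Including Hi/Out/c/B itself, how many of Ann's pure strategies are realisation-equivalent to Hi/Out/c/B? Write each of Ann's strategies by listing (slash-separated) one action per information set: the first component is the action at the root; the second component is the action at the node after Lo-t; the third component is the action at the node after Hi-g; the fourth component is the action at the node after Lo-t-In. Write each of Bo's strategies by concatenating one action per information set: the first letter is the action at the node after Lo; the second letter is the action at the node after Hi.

Row for Hi/Out/c/B (columns rg, rf, tg, tf, sg, sf): (2,8) (4,0) (2,8) (4,0) (2,8) (4,0).
Under Hi/Out/c/B, Ann's choice at the node after Lo-t and at the node after Lo-t-In can never be reached regardless of what Bo does, so varying those choices leaves every outcome unchanged.
Holding the reachable choices fixed and varying the unreachable ones freely already gives 2 × 2 = 4 equivalent strategies.
No other strategy reproduces this row, so those 4 are the full class: Hi/In/c/C, Hi/In/c/B, Hi/Out/c/C, Hi/Out/c/B.

4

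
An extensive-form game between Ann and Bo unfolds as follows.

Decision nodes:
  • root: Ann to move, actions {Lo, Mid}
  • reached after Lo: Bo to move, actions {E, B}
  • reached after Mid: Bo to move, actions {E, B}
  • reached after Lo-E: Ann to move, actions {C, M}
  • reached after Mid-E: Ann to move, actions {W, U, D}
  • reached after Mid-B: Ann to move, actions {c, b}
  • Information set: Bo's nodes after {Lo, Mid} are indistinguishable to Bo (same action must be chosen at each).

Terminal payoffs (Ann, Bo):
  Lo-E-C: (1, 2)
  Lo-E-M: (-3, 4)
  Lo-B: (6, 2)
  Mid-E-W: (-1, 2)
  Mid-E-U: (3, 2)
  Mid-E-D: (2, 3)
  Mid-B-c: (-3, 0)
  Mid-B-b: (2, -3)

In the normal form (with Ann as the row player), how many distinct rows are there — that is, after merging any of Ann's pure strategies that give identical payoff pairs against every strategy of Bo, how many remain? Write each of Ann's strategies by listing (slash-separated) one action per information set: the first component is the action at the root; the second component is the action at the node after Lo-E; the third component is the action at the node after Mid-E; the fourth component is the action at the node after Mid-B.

Ann has 24 pure strategies: Lo/C/W/c, Lo/C/W/b, Lo/C/U/c, Lo/C/U/b, Lo/C/D/c, Lo/C/D/b, Lo/M/W/c, Lo/M/W/b, Lo/M/U/c, Lo/M/U/b, Lo/M/D/c, Lo/M/D/b, Mid/C/W/c, Mid/C/W/b, Mid/C/U/c, Mid/C/U/b, Mid/C/D/c, Mid/C/D/b, Mid/M/W/c, Mid/M/W/b, Mid/M/U/c, Mid/M/U/b, Mid/M/D/c, Mid/M/D/b. Columns: E, B.
{Lo/C/W/c, Lo/C/W/b, Lo/C/U/c, Lo/C/U/b, Lo/C/D/c, Lo/C/D/b} → row (1,2) (6,2)
{Lo/M/W/c, Lo/M/W/b, Lo/M/U/c, Lo/M/U/b, Lo/M/D/c, Lo/M/D/b} → row (-3,4) (6,2)
{Mid/C/W/c, Mid/M/W/c} → row (-1,2) (-3,0)
{Mid/C/W/b, Mid/M/W/b} → row (-1,2) (2,-3)
{Mid/C/U/c, Mid/M/U/c} → row (3,2) (-3,0)
{Mid/C/U/b, Mid/M/U/b} → row (3,2) (2,-3)
{Mid/C/D/c, Mid/M/D/c} → row (2,3) (-3,0)
{Mid/C/D/b, Mid/M/D/b} → row (2,3) (2,-3)
That's 8 distinct rows out of 24 strategies.

8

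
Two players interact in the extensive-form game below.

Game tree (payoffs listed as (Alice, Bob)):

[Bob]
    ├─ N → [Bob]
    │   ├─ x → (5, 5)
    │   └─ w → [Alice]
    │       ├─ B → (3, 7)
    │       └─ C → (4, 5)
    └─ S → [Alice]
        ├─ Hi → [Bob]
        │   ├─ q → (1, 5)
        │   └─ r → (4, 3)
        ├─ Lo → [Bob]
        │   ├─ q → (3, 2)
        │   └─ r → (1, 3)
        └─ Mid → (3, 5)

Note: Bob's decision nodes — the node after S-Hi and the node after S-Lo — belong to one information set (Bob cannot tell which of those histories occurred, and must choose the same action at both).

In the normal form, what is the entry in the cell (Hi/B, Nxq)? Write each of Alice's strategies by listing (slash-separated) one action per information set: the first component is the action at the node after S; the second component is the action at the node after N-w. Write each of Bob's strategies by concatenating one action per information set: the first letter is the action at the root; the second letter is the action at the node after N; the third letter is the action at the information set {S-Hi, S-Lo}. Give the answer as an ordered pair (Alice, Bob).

Trace the play path from the root:
  Bob plays N
  Bob plays x at [N]
→ terminal payoff (5, 5).
(Alice's choice at the node after S is never reached on this path, so it doesn't affect the outcome.)

(5, 5)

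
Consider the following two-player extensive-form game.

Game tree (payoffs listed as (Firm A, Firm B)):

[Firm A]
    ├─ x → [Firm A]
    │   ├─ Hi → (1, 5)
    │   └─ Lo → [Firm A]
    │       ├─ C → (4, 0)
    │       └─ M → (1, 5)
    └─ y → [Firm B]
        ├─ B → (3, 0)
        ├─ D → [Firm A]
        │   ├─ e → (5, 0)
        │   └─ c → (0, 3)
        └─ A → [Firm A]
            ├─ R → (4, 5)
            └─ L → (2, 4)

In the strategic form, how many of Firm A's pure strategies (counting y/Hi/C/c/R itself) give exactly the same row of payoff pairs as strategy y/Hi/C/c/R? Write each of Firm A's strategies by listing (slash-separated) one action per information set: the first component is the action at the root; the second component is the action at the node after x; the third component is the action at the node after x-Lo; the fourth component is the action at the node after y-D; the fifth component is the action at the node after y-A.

4

Row for y/Hi/C/c/R (columns B, D, A): (3,0) (0,3) (4,5).
Under y/Hi/C/c/R, Firm A's choice at the node after x and at the node after x-Lo can never be reached regardless of what Firm B does, so varying those choices leaves every outcome unchanged.
Holding the reachable choices fixed and varying the unreachable ones freely already gives 2 × 2 = 4 equivalent strategies.
No other strategy reproduces this row, so those 4 are the full class: y/Hi/C/c/R, y/Hi/M/c/R, y/Lo/C/c/R, y/Lo/M/c/R.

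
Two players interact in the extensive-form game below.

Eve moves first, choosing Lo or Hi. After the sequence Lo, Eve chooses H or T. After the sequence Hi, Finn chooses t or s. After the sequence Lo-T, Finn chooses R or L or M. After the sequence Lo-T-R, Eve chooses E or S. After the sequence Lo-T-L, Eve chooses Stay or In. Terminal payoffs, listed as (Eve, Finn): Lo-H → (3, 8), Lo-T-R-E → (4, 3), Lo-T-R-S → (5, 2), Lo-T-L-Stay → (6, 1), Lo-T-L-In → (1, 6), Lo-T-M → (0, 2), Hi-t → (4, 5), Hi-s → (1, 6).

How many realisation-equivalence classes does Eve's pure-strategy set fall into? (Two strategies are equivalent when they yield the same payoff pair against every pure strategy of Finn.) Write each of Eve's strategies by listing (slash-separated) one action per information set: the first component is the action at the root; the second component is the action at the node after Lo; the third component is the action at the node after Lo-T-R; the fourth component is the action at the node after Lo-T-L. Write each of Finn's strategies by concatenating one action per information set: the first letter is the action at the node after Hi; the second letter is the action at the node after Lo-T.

Eve has 16 pure strategies: Lo/H/E/Stay, Lo/H/E/In, Lo/H/S/Stay, Lo/H/S/In, Lo/T/E/Stay, Lo/T/E/In, Lo/T/S/Stay, Lo/T/S/In, Hi/H/E/Stay, Hi/H/E/In, Hi/H/S/Stay, Hi/H/S/In, Hi/T/E/Stay, Hi/T/E/In, Hi/T/S/Stay, Hi/T/S/In. Columns: tR, tL, tM, sR, sL, sM.
{Lo/H/E/Stay, Lo/H/E/In, Lo/H/S/Stay, Lo/H/S/In} → row (3,8) (3,8) (3,8) (3,8) (3,8) (3,8)
{Lo/T/E/Stay} → row (4,3) (6,1) (0,2) (4,3) (6,1) (0,2)
{Lo/T/E/In} → row (4,3) (1,6) (0,2) (4,3) (1,6) (0,2)
{Lo/T/S/Stay} → row (5,2) (6,1) (0,2) (5,2) (6,1) (0,2)
{Lo/T/S/In} → row (5,2) (1,6) (0,2) (5,2) (1,6) (0,2)
{Hi/H/E/Stay, Hi/H/E/In, Hi/H/S/Stay, Hi/H/S/In, Hi/T/E/Stay, Hi/T/E/In, Hi/T/S/Stay, Hi/T/S/In} → row (4,5) (4,5) (4,5) (1,6) (1,6) (1,6)
That's 6 distinct rows out of 16 strategies.

6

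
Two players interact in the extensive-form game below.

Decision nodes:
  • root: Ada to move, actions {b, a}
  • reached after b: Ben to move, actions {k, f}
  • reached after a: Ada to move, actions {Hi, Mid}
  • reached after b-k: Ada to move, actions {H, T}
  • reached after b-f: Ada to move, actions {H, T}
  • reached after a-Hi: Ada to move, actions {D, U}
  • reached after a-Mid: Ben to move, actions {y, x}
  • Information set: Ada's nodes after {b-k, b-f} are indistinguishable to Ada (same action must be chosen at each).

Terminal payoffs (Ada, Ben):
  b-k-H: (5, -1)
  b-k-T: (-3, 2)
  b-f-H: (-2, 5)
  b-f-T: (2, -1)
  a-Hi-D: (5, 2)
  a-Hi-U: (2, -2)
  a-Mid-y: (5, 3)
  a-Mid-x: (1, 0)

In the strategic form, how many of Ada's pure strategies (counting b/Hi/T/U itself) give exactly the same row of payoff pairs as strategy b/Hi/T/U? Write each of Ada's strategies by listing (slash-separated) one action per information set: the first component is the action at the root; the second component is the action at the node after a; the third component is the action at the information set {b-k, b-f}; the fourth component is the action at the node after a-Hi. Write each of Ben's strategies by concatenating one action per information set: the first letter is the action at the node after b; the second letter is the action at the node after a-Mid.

4

Row for b/Hi/T/U (columns ky, kx, fy, fx): (-3,2) (-3,2) (2,-1) (2,-1).
Under b/Hi/T/U, Ada's choice at the node after a and at the node after a-Hi can never be reached regardless of what Ben does, so varying those choices leaves every outcome unchanged.
Holding the reachable choices fixed and varying the unreachable ones freely already gives 2 × 2 = 4 equivalent strategies.
No other strategy reproduces this row, so those 4 are the full class: b/Hi/T/D, b/Hi/T/U, b/Mid/T/D, b/Mid/T/U.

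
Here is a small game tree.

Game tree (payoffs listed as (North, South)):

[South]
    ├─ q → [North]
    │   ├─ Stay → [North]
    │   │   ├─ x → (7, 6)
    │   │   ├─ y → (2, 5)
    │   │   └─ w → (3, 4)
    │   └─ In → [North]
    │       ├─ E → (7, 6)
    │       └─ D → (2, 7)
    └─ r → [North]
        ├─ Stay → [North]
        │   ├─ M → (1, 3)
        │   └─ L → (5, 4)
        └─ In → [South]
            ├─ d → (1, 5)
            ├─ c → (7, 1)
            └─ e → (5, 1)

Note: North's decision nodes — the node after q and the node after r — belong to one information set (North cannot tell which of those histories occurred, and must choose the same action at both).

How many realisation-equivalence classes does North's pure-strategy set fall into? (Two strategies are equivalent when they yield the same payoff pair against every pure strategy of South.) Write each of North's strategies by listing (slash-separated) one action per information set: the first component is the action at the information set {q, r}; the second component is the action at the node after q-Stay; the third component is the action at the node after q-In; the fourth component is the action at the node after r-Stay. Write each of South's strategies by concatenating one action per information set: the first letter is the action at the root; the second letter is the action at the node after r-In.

North has 24 pure strategies: Stay/x/E/M, Stay/x/E/L, Stay/x/D/M, Stay/x/D/L, Stay/y/E/M, Stay/y/E/L, Stay/y/D/M, Stay/y/D/L, Stay/w/E/M, Stay/w/E/L, Stay/w/D/M, Stay/w/D/L, In/x/E/M, In/x/E/L, In/x/D/M, In/x/D/L, In/y/E/M, In/y/E/L, In/y/D/M, In/y/D/L, In/w/E/M, In/w/E/L, In/w/D/M, In/w/D/L. Columns: qd, qc, qe, rd, rc, re.
{Stay/x/E/M, Stay/x/D/M} → row (7,6) (7,6) (7,6) (1,3) (1,3) (1,3)
{Stay/x/E/L, Stay/x/D/L} → row (7,6) (7,6) (7,6) (5,4) (5,4) (5,4)
{Stay/y/E/M, Stay/y/D/M} → row (2,5) (2,5) (2,5) (1,3) (1,3) (1,3)
{Stay/y/E/L, Stay/y/D/L} → row (2,5) (2,5) (2,5) (5,4) (5,4) (5,4)
{Stay/w/E/M, Stay/w/D/M} → row (3,4) (3,4) (3,4) (1,3) (1,3) (1,3)
{Stay/w/E/L, Stay/w/D/L} → row (3,4) (3,4) (3,4) (5,4) (5,4) (5,4)
{In/x/E/M, In/x/E/L, In/y/E/M, In/y/E/L, In/w/E/M, In/w/E/L} → row (7,6) (7,6) (7,6) (1,5) (7,1) (5,1)
{In/x/D/M, In/x/D/L, In/y/D/M, In/y/D/L, In/w/D/M, In/w/D/L} → row (2,7) (2,7) (2,7) (1,5) (7,1) (5,1)
That's 8 distinct rows out of 24 strategies.

8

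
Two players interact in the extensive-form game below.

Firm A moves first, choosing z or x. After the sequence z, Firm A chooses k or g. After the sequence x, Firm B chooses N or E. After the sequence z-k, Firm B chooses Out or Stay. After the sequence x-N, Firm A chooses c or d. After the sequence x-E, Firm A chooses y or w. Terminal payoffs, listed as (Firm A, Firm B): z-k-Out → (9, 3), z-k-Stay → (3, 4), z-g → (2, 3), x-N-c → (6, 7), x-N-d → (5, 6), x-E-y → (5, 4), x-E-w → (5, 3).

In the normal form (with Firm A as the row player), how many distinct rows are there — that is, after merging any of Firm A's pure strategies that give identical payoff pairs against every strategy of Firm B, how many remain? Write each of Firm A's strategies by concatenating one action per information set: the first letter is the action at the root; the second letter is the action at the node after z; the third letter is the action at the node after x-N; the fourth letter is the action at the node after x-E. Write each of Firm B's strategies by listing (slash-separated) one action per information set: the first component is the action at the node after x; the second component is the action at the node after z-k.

Firm A has 16 pure strategies: zkcy, zkcw, zkdy, zkdw, zgcy, zgcw, zgdy, zgdw, xkcy, xkcw, xkdy, xkdw, xgcy, xgcw, xgdy, xgdw. Columns: N/Out, N/Stay, E/Out, E/Stay.
{zkcy, zkcw, zkdy, zkdw} → row (9,3) (3,4) (9,3) (3,4)
{zgcy, zgcw, zgdy, zgdw} → row (2,3) (2,3) (2,3) (2,3)
{xkcy, xgcy} → row (6,7) (6,7) (5,4) (5,4)
{xkcw, xgcw} → row (6,7) (6,7) (5,3) (5,3)
{xkdy, xgdy} → row (5,6) (5,6) (5,4) (5,4)
{xkdw, xgdw} → row (5,6) (5,6) (5,3) (5,3)
That's 6 distinct rows out of 16 strategies.

6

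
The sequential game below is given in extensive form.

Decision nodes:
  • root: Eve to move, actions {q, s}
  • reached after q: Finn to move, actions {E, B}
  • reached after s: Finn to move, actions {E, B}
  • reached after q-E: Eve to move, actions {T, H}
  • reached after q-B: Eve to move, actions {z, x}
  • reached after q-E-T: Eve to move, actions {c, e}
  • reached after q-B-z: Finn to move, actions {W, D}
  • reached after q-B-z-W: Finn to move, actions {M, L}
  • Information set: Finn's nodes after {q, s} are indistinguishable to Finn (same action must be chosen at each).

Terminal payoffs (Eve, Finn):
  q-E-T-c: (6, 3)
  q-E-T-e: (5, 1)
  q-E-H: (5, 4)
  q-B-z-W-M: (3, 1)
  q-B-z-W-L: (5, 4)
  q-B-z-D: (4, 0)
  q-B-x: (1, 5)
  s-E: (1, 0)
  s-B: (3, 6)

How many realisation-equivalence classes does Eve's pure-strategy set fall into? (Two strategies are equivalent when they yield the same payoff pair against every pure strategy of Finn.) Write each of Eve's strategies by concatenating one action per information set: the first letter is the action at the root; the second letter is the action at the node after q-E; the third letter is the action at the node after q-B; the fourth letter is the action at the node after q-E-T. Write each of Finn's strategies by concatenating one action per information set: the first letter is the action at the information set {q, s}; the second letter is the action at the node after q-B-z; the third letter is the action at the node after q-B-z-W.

7

Eve has 16 pure strategies: qTzc, qTze, qTxc, qTxe, qHzc, qHze, qHxc, qHxe, sTzc, sTze, sTxc, sTxe, sHzc, sHze, sHxc, sHxe. Columns: EWM, EWL, EDM, EDL, BWM, BWL, BDM, BDL.
{qTzc} → row (6,3) (6,3) (6,3) (6,3) (3,1) (5,4) (4,0) (4,0)
{qTze} → row (5,1) (5,1) (5,1) (5,1) (3,1) (5,4) (4,0) (4,0)
{qTxc} → row (6,3) (6,3) (6,3) (6,3) (1,5) (1,5) (1,5) (1,5)
{qTxe} → row (5,1) (5,1) (5,1) (5,1) (1,5) (1,5) (1,5) (1,5)
{qHzc, qHze} → row (5,4) (5,4) (5,4) (5,4) (3,1) (5,4) (4,0) (4,0)
{qHxc, qHxe} → row (5,4) (5,4) (5,4) (5,4) (1,5) (1,5) (1,5) (1,5)
{sTzc, sTze, sTxc, sTxe, sHzc, sHze, sHxc, sHxe} → row (1,0) (1,0) (1,0) (1,0) (3,6) (3,6) (3,6) (3,6)
That's 7 distinct rows out of 16 strategies.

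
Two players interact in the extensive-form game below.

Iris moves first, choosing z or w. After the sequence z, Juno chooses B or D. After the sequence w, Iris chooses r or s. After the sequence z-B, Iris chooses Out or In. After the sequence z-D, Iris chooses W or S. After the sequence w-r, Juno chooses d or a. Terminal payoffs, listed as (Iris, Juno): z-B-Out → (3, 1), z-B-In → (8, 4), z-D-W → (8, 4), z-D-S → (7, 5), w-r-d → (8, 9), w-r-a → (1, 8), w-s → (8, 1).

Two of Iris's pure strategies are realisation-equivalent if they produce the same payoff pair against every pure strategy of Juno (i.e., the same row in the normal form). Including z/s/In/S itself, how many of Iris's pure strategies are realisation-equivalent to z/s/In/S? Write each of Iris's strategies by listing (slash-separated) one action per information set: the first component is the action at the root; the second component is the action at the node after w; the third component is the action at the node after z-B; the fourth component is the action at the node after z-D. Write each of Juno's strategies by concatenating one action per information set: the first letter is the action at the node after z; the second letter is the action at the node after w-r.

Row for z/s/In/S (columns Bd, Ba, Dd, Da): (8,4) (8,4) (7,5) (7,5).
Under z/s/In/S, Iris's choice at the node after w can never be reached regardless of what Juno does, so varying those choices leaves every outcome unchanged.
Holding the reachable choices fixed and varying the unreachable one freely already gives 2 equivalent strategies.
No other strategy reproduces this row, so those 2 are the full class: z/r/In/S, z/s/In/S.

2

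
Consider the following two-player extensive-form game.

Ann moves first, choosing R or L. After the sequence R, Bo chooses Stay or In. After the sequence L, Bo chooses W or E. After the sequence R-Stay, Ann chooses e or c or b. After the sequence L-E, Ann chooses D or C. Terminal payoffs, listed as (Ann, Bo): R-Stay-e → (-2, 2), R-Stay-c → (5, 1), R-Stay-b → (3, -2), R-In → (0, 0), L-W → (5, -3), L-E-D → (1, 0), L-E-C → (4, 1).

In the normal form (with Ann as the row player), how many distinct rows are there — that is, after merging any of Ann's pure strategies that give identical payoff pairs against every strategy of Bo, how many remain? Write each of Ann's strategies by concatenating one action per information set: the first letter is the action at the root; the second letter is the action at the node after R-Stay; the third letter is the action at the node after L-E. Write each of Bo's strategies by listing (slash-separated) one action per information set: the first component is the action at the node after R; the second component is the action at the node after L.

Ann has 12 pure strategies: ReD, ReC, RcD, RcC, RbD, RbC, LeD, LeC, LcD, LcC, LbD, LbC. Columns: Stay/W, Stay/E, In/W, In/E.
{ReD, ReC} → row (-2,2) (-2,2) (0,0) (0,0)
{RcD, RcC} → row (5,1) (5,1) (0,0) (0,0)
{RbD, RbC} → row (3,-2) (3,-2) (0,0) (0,0)
{LeD, LcD, LbD} → row (5,-3) (1,0) (5,-3) (1,0)
{LeC, LcC, LbC} → row (5,-3) (4,1) (5,-3) (4,1)
That's 5 distinct rows out of 12 strategies.

5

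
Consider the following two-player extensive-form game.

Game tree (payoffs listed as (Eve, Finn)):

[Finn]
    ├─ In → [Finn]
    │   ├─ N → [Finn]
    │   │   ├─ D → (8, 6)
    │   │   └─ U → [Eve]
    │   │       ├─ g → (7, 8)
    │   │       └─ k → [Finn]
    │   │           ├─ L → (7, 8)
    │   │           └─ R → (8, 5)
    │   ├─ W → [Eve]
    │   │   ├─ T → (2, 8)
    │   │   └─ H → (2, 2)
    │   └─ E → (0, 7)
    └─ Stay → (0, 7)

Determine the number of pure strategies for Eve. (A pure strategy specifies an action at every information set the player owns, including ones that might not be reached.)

Eve owns the node after In-W with actions {T, H} — two choices.
Eve owns the node after In-N-U with actions {g, k} — two choices.
A pure strategy fixes one action at each information set independently, so the count is the product 2 × 2 = 4.
(For reference, Finn has 24 pure strategies, giving a 4×24 normal-form matrix.)

4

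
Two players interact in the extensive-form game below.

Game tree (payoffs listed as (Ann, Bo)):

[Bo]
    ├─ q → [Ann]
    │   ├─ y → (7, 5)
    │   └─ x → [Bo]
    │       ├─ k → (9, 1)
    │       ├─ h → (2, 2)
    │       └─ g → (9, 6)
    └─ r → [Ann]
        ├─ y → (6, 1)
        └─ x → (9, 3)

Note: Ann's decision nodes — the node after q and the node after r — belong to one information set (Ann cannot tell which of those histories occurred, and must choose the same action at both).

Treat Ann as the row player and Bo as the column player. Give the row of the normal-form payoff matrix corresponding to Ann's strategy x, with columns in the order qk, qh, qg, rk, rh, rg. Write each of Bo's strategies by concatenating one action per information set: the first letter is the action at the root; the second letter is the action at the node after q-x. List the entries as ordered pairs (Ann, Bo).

vs qk: Bo plays q → Ann plays x at [q] → Bo plays k at [q-x] → (9, 1)
vs qh: Bo plays q → Ann plays x at [q] → Bo plays h at [q-x] → (2, 2)
vs qg: Bo plays q → Ann plays x at [q] → Bo plays g at [q-x] → (9, 6)
vs rk: Bo plays r → Ann plays x at [r] → (9, 3)
vs rh: Bo plays r → Ann plays x at [r] → (9, 3)
vs rg: Bo plays r → Ann plays x at [r] → (9, 3)

(9,1) (2,2) (9,6) (9,3) (9,3) (9,3)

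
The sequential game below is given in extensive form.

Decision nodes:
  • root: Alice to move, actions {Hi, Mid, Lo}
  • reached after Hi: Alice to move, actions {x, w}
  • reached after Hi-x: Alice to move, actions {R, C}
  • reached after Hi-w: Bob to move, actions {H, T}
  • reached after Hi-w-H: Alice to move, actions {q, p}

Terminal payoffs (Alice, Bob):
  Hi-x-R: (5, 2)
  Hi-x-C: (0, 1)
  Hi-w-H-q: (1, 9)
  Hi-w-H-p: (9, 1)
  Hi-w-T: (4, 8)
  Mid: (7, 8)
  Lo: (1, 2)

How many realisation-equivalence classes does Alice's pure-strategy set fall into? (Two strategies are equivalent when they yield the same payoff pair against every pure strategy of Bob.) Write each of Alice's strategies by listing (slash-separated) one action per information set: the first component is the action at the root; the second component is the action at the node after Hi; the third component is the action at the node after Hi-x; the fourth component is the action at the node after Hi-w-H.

Alice has 24 pure strategies: Hi/x/R/q, Hi/x/R/p, Hi/x/C/q, Hi/x/C/p, Hi/w/R/q, Hi/w/R/p, Hi/w/C/q, Hi/w/C/p, Mid/x/R/q, Mid/x/R/p, Mid/x/C/q, Mid/x/C/p, Mid/w/R/q, Mid/w/R/p, Mid/w/C/q, Mid/w/C/p, Lo/x/R/q, Lo/x/R/p, Lo/x/C/q, Lo/x/C/p, Lo/w/R/q, Lo/w/R/p, Lo/w/C/q, Lo/w/C/p. Columns: H, T.
{Hi/x/R/q, Hi/x/R/p} → row (5,2) (5,2)
{Hi/x/C/q, Hi/x/C/p} → row (0,1) (0,1)
{Hi/w/R/q, Hi/w/C/q} → row (1,9) (4,8)
{Hi/w/R/p, Hi/w/C/p} → row (9,1) (4,8)
{Mid/x/R/q, Mid/x/R/p, Mid/x/C/q, Mid/x/C/p, Mid/w/R/q, Mid/w/R/p, Mid/w/C/q, Mid/w/C/p} → row (7,8) (7,8)
{Lo/x/R/q, Lo/x/R/p, Lo/x/C/q, Lo/x/C/p, Lo/w/R/q, Lo/w/R/p, Lo/w/C/q, Lo/w/C/p} → row (1,2) (1,2)
That's 6 distinct rows out of 24 strategies.

6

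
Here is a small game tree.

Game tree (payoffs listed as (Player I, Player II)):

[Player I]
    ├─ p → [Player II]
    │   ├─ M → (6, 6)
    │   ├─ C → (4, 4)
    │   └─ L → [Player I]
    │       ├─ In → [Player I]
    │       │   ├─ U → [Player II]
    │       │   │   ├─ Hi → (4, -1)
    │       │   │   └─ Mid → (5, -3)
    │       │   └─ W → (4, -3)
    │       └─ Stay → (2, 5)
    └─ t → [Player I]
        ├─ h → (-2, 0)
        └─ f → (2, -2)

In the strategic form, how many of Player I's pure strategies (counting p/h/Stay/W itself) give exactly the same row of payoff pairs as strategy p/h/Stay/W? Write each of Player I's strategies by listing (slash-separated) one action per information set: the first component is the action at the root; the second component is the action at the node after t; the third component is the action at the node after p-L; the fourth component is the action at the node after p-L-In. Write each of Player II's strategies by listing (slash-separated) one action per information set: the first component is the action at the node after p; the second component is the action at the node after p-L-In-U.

4

Row for p/h/Stay/W (columns M/Hi, M/Mid, C/Hi, C/Mid, L/Hi, L/Mid): (6,6) (6,6) (4,4) (4,4) (2,5) (2,5).
Under p/h/Stay/W, Player I's choice at the node after t and at the node after p-L-In can never be reached regardless of what Player II does, so varying those choices leaves every outcome unchanged.
Holding the reachable choices fixed and varying the unreachable ones freely already gives 2 × 2 = 4 equivalent strategies.
No other strategy reproduces this row, so those 4 are the full class: p/h/Stay/U, p/h/Stay/W, p/f/Stay/U, p/f/Stay/W.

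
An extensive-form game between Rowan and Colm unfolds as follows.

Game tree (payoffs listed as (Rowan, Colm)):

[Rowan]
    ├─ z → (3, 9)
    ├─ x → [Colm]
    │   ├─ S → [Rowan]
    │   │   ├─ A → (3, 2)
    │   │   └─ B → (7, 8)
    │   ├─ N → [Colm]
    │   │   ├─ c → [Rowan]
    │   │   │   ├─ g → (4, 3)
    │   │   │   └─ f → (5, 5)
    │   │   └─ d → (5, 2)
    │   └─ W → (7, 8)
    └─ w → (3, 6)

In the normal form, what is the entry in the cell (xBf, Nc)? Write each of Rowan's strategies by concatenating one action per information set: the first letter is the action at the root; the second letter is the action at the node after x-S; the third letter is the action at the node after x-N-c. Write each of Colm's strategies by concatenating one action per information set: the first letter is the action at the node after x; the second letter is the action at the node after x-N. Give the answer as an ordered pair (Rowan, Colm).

Trace the play path from the root:
  Rowan plays x
  Colm plays N at [x]
  Colm plays c at [x-N]
  Rowan plays f at [x-N-c]
→ terminal payoff (5, 5).
(Rowan's choice at the node after x-S is never reached on this path, so it doesn't affect the outcome.)

(5, 5)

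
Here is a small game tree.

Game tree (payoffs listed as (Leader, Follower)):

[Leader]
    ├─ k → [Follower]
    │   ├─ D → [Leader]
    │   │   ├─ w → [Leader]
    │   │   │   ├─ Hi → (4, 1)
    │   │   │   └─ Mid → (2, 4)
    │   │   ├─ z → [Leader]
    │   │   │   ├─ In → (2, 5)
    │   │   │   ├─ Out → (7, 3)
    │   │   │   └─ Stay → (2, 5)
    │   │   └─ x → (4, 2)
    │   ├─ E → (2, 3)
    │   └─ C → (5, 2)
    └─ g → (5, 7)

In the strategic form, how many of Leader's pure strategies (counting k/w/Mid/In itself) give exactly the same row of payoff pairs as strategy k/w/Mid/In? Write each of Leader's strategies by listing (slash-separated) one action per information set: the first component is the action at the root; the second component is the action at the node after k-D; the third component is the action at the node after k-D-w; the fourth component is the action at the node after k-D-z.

3

Row for k/w/Mid/In (columns D, E, C): (2,4) (2,3) (5,2).
Under k/w/Mid/In, Leader's choice at the node after k-D-z can never be reached regardless of what Follower does, so varying those choices leaves every outcome unchanged.
Holding the reachable choices fixed and varying the unreachable one freely already gives 3 equivalent strategies.
No other strategy reproduces this row, so those 3 are the full class: k/w/Mid/In, k/w/Mid/Out, k/w/Mid/Stay.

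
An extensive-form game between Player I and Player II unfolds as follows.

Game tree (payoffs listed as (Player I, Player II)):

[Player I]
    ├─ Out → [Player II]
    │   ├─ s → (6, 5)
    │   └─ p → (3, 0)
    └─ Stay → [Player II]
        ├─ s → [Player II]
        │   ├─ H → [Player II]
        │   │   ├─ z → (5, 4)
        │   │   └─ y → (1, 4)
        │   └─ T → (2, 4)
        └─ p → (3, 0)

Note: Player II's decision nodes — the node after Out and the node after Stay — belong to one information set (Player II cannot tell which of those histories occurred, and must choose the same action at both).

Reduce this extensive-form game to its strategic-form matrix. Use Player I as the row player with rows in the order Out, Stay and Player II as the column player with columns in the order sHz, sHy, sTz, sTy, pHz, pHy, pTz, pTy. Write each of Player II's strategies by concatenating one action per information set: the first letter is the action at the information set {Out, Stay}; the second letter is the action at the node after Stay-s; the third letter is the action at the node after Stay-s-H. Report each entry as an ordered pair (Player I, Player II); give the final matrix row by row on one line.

Row Out: sHz→(6,5), sHy→(6,5), sTz→(6,5), sTy→(6,5), pHz→(3,0), pHy→(3,0), pTz→(3,0), pTy→(3,0)
Row Stay: sHz→(5,4), sHy→(1,4), sTz→(2,4), sTy→(2,4), pHz→(3,0), pHy→(3,0), pTz→(3,0), pTy→(3,0)

Out: (6,5) (6,5) (6,5) (6,5) (3,0) (3,0) (3,0) (3,0) | Stay: (5,4) (1,4) (2,4) (2,4) (3,0) (3,0) (3,0) (3,0)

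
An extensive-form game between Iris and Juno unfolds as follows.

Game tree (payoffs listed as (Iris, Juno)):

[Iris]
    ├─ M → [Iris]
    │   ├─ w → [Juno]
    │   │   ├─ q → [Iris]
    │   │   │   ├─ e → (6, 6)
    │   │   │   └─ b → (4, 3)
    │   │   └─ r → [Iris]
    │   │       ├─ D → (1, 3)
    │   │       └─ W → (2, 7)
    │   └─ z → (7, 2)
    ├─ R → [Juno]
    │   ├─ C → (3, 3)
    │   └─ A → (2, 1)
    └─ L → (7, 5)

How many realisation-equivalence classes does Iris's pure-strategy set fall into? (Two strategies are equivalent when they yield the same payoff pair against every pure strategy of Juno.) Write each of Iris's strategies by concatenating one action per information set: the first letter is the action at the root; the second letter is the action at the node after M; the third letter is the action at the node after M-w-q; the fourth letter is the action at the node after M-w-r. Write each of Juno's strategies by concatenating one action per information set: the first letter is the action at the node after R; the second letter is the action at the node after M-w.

7

Iris has 24 pure strategies: MweD, MweW, MwbD, MwbW, MzeD, MzeW, MzbD, MzbW, RweD, RweW, RwbD, RwbW, RzeD, RzeW, RzbD, RzbW, LweD, LweW, LwbD, LwbW, LzeD, LzeW, LzbD, LzbW. Columns: Cq, Cr, Aq, Ar.
{MweD} → row (6,6) (1,3) (6,6) (1,3)
{MweW} → row (6,6) (2,7) (6,6) (2,7)
{MwbD} → row (4,3) (1,3) (4,3) (1,3)
{MwbW} → row (4,3) (2,7) (4,3) (2,7)
{MzeD, MzeW, MzbD, MzbW} → row (7,2) (7,2) (7,2) (7,2)
{RweD, RweW, RwbD, RwbW, RzeD, RzeW, RzbD, RzbW} → row (3,3) (3,3) (2,1) (2,1)
{LweD, LweW, LwbD, LwbW, LzeD, LzeW, LzbD, LzbW} → row (7,5) (7,5) (7,5) (7,5)
That's 7 distinct rows out of 24 strategies.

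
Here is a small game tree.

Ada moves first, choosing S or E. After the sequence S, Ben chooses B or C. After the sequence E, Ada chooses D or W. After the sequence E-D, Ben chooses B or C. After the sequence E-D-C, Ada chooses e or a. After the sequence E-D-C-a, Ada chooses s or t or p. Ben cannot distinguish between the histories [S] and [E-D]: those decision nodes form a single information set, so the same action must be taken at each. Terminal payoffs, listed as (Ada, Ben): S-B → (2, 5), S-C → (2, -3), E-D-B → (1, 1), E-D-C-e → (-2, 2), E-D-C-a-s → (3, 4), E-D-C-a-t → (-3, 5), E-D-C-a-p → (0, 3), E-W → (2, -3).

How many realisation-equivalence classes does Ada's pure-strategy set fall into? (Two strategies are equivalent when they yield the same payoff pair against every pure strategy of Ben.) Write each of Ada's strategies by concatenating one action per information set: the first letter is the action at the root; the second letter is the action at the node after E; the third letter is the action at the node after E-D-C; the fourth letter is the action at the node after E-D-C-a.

6

Ada has 24 pure strategies: SDes, SDet, SDep, SDas, SDat, SDap, SWes, SWet, SWep, SWas, SWat, SWap, EDes, EDet, EDep, EDas, EDat, EDap, EWes, EWet, EWep, EWas, EWat, EWap. Columns: B, C.
{SDes, SDet, SDep, SDas, SDat, SDap, SWes, SWet, SWep, SWas, SWat, SWap} → row (2,5) (2,-3)
{EDes, EDet, EDep} → row (1,1) (-2,2)
{EDas} → row (1,1) (3,4)
{EDat} → row (1,1) (-3,5)
{EDap} → row (1,1) (0,3)
{EWes, EWet, EWep, EWas, EWat, EWap} → row (2,-3) (2,-3)
That's 6 distinct rows out of 24 strategies.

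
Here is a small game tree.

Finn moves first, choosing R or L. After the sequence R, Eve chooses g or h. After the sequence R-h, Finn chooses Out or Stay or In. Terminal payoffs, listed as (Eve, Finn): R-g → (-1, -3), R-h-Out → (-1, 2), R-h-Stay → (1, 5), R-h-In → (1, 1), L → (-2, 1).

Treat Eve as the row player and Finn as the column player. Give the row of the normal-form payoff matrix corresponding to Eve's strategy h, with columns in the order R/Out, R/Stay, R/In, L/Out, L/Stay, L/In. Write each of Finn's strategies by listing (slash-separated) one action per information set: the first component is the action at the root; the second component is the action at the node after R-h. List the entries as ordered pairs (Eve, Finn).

vs R/Out: Finn plays R → Eve plays h at [R] → Finn plays Out at [R-h] → (-1, 2)
vs R/Stay: Finn plays R → Eve plays h at [R] → Finn plays Stay at [R-h] → (1, 5)
vs R/In: Finn plays R → Eve plays h at [R] → Finn plays In at [R-h] → (1, 1)
vs L/Out: Finn plays L → (-2, 1)
vs L/Stay: Finn plays L → (-2, 1)
vs L/In: Finn plays L → (-2, 1)

(-1,2) (1,5) (1,1) (-2,1) (-2,1) (-2,1)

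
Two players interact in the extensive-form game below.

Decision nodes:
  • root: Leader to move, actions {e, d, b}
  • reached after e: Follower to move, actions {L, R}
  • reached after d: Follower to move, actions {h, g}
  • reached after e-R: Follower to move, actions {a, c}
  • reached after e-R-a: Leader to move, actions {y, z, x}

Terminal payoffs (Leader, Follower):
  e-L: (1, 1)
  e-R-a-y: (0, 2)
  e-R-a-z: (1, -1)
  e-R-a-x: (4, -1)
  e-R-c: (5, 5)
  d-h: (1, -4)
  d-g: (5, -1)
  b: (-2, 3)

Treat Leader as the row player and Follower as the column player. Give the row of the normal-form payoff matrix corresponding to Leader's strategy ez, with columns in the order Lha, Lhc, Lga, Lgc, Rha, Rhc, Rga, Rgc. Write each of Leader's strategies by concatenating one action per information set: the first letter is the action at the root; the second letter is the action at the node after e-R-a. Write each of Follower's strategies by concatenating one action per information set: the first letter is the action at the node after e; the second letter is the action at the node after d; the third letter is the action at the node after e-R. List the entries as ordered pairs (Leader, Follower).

vs Lha: Leader plays e → Follower plays L at [e] → (1, 1)
vs Lhc: Leader plays e → Follower plays L at [e] → (1, 1)
vs Lga: Leader plays e → Follower plays L at [e] → (1, 1)
vs Lgc: Leader plays e → Follower plays L at [e] → (1, 1)
vs Rha: Leader plays e → Follower plays R at [e] → Follower plays a at [e-R] → Leader plays z at [e-R-a] → (1, -1)
vs Rhc: Leader plays e → Follower plays R at [e] → Follower plays c at [e-R] → (5, 5)
vs Rga: Leader plays e → Follower plays R at [e] → Follower plays a at [e-R] → Leader plays z at [e-R-a] → (1, -1)
vs Rgc: Leader plays e → Follower plays R at [e] → Follower plays c at [e-R] → (5, 5)

(1,1) (1,1) (1,1) (1,1) (1,-1) (5,5) (1,-1) (5,5)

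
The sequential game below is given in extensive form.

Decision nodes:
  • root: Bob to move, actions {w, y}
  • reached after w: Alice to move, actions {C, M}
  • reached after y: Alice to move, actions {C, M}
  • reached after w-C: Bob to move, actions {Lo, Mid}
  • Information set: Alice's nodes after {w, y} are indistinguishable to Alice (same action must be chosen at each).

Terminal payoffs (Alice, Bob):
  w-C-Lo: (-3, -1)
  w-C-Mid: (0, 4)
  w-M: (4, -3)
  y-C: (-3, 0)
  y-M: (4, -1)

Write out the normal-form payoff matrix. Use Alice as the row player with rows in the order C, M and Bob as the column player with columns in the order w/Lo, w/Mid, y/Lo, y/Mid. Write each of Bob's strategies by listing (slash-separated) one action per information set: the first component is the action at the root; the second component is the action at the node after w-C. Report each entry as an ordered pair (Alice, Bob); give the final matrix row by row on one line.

C: (-3,-1) (0,4) (-3,0) (-3,0) | M: (4,-3) (4,-3) (4,-1) (4,-1)

         w/Lo    w/Mid     y/Lo    y/Mid
   C  (-3,-1)    (0,4)   (-3,0)   (-3,0)
   M   (4,-3)   (4,-3)   (4,-1)   (4,-1)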